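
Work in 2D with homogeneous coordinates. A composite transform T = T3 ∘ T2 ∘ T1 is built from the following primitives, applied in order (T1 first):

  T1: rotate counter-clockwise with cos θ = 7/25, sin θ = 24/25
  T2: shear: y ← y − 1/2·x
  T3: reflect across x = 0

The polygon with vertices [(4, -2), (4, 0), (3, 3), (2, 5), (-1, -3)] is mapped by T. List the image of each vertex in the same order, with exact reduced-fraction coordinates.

image vertices: (-76/25, 44/25), (-28/25, 82/25), (51/25, 237/50), (106/25, 136/25), (-13/5, -31/10)

T1 rotate counter-clockwise with cos θ = 7/25, sin θ = 24/25: (4, -2) → (76/25, 82/25); (4, 0) → (28/25, 96/25); (3, 3) → (-51/25, 93/25); (2, 5) → (-106/25, 83/25); (-1, -3) → (13/5, -9/5)
T2 shear: y ← y − 1/2·x: (76/25, 82/25) → (76/25, 44/25); (28/25, 96/25) → (28/25, 82/25); (-51/25, 93/25) → (-51/25, 237/50); (-106/25, 83/25) → (-106/25, 136/25); (13/5, -9/5) → (13/5, -31/10)
T3 reflect across x = 0: (76/25, 44/25) → (-76/25, 44/25); (28/25, 82/25) → (-28/25, 82/25); (-51/25, 237/50) → (51/25, 237/50); (-106/25, 136/25) → (106/25, 136/25); (13/5, -31/10) → (-13/5, -31/10)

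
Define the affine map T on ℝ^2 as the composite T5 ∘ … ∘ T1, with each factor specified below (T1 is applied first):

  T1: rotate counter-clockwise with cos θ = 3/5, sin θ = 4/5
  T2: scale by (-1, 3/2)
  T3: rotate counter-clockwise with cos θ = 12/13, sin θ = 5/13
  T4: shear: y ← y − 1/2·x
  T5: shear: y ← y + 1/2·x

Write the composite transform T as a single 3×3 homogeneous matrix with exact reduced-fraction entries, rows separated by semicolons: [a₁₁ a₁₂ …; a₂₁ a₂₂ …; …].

T = [-66/65 51/130 0; 57/65 74/65 0; 0 0 1]

T1 = [3/5 -4/5 0; 4/5 3/5 0; 0 0 1]
T2·T1 = [-3/5 4/5 0; 6/5 9/10 0; 0 0 1]
T3·…·T1 = [-66/65 51/130 0; 57/65 74/65 0; 0 0 1]
T4·…·T1 = [-66/65 51/130 0; 18/13 49/52 0; 0 0 1]
T5·…·T1 = [-66/65 51/130 0; 57/65 74/65 0; 0 0 1]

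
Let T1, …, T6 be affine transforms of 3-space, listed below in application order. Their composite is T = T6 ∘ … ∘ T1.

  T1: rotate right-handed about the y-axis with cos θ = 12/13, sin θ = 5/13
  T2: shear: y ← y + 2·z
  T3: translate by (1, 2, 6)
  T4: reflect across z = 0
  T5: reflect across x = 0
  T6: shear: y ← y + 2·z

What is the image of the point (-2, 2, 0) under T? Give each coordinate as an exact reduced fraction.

T1 rotate right-handed about the y-axis with cos θ = 12/13, sin θ = 5/13: (-2, 2, 0) → (-24/13, 2, 10/13)
T2 shear: y ← y + 2·z: (-24/13, 2, 10/13) → (-24/13, 46/13, 10/13)
T3 translate by (1, 2, 6): (-24/13, 46/13, 10/13) → (-11/13, 72/13, 88/13)
T4 reflect across z = 0: (-11/13, 72/13, 88/13) → (-11/13, 72/13, -88/13)
T5 reflect across x = 0: (-11/13, 72/13, -88/13) → (11/13, 72/13, -88/13)
T6 shear: y ← y + 2·z: (11/13, 72/13, -88/13) → (11/13, -8, -88/13)

T(p) = (11/13, -8, -88/13)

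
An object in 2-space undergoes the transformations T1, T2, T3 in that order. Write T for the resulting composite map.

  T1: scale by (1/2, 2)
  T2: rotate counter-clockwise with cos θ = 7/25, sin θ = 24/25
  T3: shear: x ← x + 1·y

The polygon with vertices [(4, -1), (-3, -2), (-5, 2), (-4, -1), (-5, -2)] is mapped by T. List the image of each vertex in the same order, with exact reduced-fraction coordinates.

T1 scale by (1/2, 2): (4, -1) → (2, -2); (-3, -2) → (-3/2, -4); (-5, 2) → (-5/2, 4); (-4, -1) → (-2, -2); (-5, -2) → (-5/2, -4)
T2 rotate counter-clockwise with cos θ = 7/25, sin θ = 24/25: (2, -2) → (62/25, 34/25); (-3/2, -4) → (171/50, -64/25); (-5/2, 4) → (-227/50, -32/25); (-2, -2) → (34/25, -62/25); (-5/2, -4) → (157/50, -88/25)
T3 shear: x ← x + 1·y: (62/25, 34/25) → (96/25, 34/25); (171/50, -64/25) → (43/50, -64/25); (-227/50, -32/25) → (-291/50, -32/25); (34/25, -62/25) → (-28/25, -62/25); (157/50, -88/25) → (-19/50, -88/25)

image vertices: (96/25, 34/25), (43/50, -64/25), (-291/50, -32/25), (-28/25, -62/25), (-19/50, -88/25)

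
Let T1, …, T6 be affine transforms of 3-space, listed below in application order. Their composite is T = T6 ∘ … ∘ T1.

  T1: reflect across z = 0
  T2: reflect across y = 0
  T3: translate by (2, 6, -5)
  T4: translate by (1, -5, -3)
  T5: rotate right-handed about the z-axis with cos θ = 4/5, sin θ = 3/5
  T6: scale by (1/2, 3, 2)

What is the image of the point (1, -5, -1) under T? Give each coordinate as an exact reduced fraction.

T(p) = (-1/5, 108/5, -14)

T1 reflect across z = 0: (1, -5, -1) → (1, -5, 1)
T2 reflect across y = 0: (1, -5, 1) → (1, 5, 1)
T3 translate by (2, 6, -5): (1, 5, 1) → (3, 11, -4)
T4 translate by (1, -5, -3): (3, 11, -4) → (4, 6, -7)
T5 rotate right-handed about the z-axis with cos θ = 4/5, sin θ = 3/5: (4, 6, -7) → (-2/5, 36/5, -7)
T6 scale by (1/2, 3, 2): (-2/5, 36/5, -7) → (-1/5, 108/5, -14)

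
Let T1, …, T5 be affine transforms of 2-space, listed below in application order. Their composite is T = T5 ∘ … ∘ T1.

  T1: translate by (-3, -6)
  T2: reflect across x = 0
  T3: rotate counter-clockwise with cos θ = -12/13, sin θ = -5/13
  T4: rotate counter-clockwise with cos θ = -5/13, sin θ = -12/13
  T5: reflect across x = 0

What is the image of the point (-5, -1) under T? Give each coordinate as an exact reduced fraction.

T1 translate by (-3, -6): (-5, -1) → (-8, -7)
T2 reflect across x = 0: (-8, -7) → (8, -7)
T3 rotate counter-clockwise with cos θ = -12/13, sin θ = -5/13: (8, -7) → (-131/13, 44/13)
T4 rotate counter-clockwise with cos θ = -5/13, sin θ = -12/13: (-131/13, 44/13) → (7, 8)
T5 reflect across x = 0: (7, 8) → (-7, 8)

T(p) = (-7, 8)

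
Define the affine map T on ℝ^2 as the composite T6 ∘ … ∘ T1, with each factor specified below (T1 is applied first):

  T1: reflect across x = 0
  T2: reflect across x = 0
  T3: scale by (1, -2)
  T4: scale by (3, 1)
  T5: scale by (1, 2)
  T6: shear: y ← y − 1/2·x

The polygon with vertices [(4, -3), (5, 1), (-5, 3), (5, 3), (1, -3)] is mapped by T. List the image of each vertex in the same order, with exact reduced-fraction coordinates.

T1 reflect across x = 0: (4, -3) → (-4, -3); (5, 1) → (-5, 1); (-5, 3) → (5, 3); (5, 3) → (-5, 3); (1, -3) → (-1, -3)
T2 reflect across x = 0: (-4, -3) → (4, -3); (-5, 1) → (5, 1); (5, 3) → (-5, 3); (-5, 3) → (5, 3); (-1, -3) → (1, -3)
T3 scale by (1, -2): (4, -3) → (4, 6); (5, 1) → (5, -2); (-5, 3) → (-5, -6); (5, 3) → (5, -6); (1, -3) → (1, 6)
T4 scale by (3, 1): (4, 6) → (12, 6); (5, -2) → (15, -2); (-5, -6) → (-15, -6); (5, -6) → (15, -6); (1, 6) → (3, 6)
T5 scale by (1, 2): (12, 6) → (12, 12); (15, -2) → (15, -4); (-15, -6) → (-15, -12); (15, -6) → (15, -12); (3, 6) → (3, 12)
T6 shear: y ← y − 1/2·x: (12, 12) → (12, 6); (15, -4) → (15, -23/2); (-15, -12) → (-15, -9/2); (15, -12) → (15, -39/2); (3, 12) → (3, 21/2)

image vertices: (12, 6), (15, -23/2), (-15, -9/2), (15, -39/2), (3, 21/2)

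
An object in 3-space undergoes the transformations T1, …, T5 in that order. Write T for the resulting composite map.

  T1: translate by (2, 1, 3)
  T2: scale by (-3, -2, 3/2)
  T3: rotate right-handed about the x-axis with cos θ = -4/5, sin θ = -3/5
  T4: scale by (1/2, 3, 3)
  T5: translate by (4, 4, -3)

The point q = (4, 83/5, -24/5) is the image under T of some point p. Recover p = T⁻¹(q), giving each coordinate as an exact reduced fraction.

p = (-2, 1/2, -1)

T1 = [1 0 0 2; 0 1 0 1; 0 0 1 3; 0 0 0 1]
T2·T1 = [-3 0 0 -6; 0 -2 0 -2; 0 0 3/2 9/2; 0 0 0 1]
T3·…·T1 = [-3 0 0 -6; 0 8/5 9/10 43/10; 0 6/5 -6/5 -12/5; 0 0 0 1]
T4·…·T1 = [-3/2 0 0 -3; 0 24/5 27/10 129/10; 0 18/5 -18/5 -36/5; 0 0 0 1]
T5·…·T1 = [-3/2 0 0 1; 0 24/5 27/10 169/10; 0 18/5 -18/5 -51/5; 0 0 0 1]
det M = 81/2; M⁻¹ = [-2/3 0 0 2/3; 0 2/15 1/10 -37/30; 0 2/15 -8/45 -61/15; 0 0 0 1]
M⁻¹ · (4, 83/5, -24/5)ᵀ = (-2, 1/2, -1)ᵀ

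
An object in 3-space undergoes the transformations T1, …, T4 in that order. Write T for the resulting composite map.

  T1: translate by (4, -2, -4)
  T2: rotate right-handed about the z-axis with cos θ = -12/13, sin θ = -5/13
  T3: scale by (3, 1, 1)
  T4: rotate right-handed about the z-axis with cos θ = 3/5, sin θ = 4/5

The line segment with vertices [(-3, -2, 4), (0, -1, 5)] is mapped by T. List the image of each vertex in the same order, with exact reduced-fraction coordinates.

image vertices: (-92/13, -51/13, 0), (-631/65, -708/65, 1)

T1 translate by (4, -2, -4): (-3, -2, 4) → (1, -4, 0); (0, -1, 5) → (4, -3, 1)
T2 rotate right-handed about the z-axis with cos θ = -12/13, sin θ = -5/13: (1, -4, 0) → (-32/13, 43/13, 0); (4, -3, 1) → (-63/13, 16/13, 1)
T3 scale by (3, 1, 1): (-32/13, 43/13, 0) → (-96/13, 43/13, 0); (-63/13, 16/13, 1) → (-189/13, 16/13, 1)
T4 rotate right-handed about the z-axis with cos θ = 3/5, sin θ = 4/5: (-96/13, 43/13, 0) → (-92/13, -51/13, 0); (-189/13, 16/13, 1) → (-631/65, -708/65, 1)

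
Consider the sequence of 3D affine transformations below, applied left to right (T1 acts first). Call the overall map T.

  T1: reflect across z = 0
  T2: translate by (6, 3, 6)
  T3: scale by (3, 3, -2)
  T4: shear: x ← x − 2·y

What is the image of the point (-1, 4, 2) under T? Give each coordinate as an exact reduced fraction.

T(p) = (-27, 21, -8)

T1 reflect across z = 0: (-1, 4, 2) → (-1, 4, -2)
T2 translate by (6, 3, 6): (-1, 4, -2) → (5, 7, 4)
T3 scale by (3, 3, -2): (5, 7, 4) → (15, 21, -8)
T4 shear: x ← x − 2·y: (15, 21, -8) → (-27, 21, -8)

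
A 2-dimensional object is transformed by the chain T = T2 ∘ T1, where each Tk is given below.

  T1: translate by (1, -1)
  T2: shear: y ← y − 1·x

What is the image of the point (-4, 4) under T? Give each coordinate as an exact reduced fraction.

T(p) = (-3, 6)

T1 translate by (1, -1): (-4, 4) → (-3, 3)
T2 shear: y ← y − 1·x: (-3, 3) → (-3, 6)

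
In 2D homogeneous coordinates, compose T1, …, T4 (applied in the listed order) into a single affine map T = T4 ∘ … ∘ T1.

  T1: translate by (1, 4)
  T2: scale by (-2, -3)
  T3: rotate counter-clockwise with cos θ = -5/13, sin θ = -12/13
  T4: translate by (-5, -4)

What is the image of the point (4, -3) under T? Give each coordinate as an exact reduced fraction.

T1 translate by (1, 4): (4, -3) → (5, 1)
T2 scale by (-2, -3): (5, 1) → (-10, -3)
T3 rotate counter-clockwise with cos θ = -5/13, sin θ = -12/13: (-10, -3) → (14/13, 135/13)
T4 translate by (-5, -4): (14/13, 135/13) → (-51/13, 83/13)

T(p) = (-51/13, 83/13)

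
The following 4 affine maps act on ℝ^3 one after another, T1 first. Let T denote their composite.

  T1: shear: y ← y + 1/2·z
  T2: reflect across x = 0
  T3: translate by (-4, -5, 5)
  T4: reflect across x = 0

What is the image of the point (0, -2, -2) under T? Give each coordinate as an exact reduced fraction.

T(p) = (4, -8, 3)

T1 shear: y ← y + 1/2·z: (0, -2, -2) → (0, -3, -2)
T2 reflect across x = 0: (0, -3, -2) → (0, -3, -2)
T3 translate by (-4, -5, 5): (0, -3, -2) → (-4, -8, 3)
T4 reflect across x = 0: (-4, -8, 3) → (4, -8, 3)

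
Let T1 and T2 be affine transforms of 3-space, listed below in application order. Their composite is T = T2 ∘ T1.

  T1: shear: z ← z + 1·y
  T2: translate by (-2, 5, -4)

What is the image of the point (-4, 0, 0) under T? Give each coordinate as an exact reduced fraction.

T1 shear: z ← z + 1·y: (-4, 0, 0) → (-4, 0, 0)
T2 translate by (-2, 5, -4): (-4, 0, 0) → (-6, 5, -4)

T(p) = (-6, 5, -4)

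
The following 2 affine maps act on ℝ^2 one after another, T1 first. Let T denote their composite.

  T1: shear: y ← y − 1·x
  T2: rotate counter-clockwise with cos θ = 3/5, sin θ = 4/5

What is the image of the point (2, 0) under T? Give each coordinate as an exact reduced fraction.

T1 shear: y ← y − 1·x: (2, 0) → (2, -2)
T2 rotate counter-clockwise with cos θ = 3/5, sin θ = 4/5: (2, -2) → (14/5, 2/5)

T(p) = (14/5, 2/5)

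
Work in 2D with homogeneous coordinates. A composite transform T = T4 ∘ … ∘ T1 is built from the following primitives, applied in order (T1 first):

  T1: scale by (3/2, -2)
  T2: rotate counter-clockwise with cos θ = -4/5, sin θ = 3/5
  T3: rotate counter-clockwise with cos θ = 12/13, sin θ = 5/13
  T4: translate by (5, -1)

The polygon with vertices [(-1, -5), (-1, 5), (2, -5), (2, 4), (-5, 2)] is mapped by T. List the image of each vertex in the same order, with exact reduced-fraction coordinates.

T1 scale by (3/2, -2): (-1, -5) → (-3/2, 10); (-1, 5) → (-3/2, -10); (2, -5) → (3, 10); (2, 4) → (3, -8); (-5, 2) → (-15/2, -4)
T2 rotate counter-clockwise with cos θ = -4/5, sin θ = 3/5: (-3/2, 10) → (-24/5, -89/10); (-3/2, -10) → (36/5, 71/10); (3, 10) → (-42/5, -31/5); (3, -8) → (12/5, 41/5); (-15/2, -4) → (42/5, -13/10)
T3 rotate counter-clockwise with cos θ = 12/13, sin θ = 5/13: (-24/5, -89/10) → (-131/130, -654/65); (36/5, 71/10) → (509/130, 606/65); (-42/5, -31/5) → (-349/65, -582/65); (12/5, 41/5) → (-61/65, 552/65); (42/5, -13/10) → (1073/130, 132/65)
T4 translate by (5, -1): (-131/130, -654/65) → (519/130, -719/65); (509/130, 606/65) → (1159/130, 541/65); (-349/65, -582/65) → (-24/65, -647/65); (-61/65, 552/65) → (264/65, 487/65); (1073/130, 132/65) → (1723/130, 67/65)

image vertices: (519/130, -719/65), (1159/130, 541/65), (-24/65, -647/65), (264/65, 487/65), (1723/130, 67/65)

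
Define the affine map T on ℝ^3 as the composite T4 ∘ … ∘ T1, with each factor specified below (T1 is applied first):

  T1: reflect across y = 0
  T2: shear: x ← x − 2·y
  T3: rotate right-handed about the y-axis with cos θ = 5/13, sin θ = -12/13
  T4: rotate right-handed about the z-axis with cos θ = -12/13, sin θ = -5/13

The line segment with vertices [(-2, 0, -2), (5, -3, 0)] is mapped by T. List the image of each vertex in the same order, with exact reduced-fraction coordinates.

image vertices: (-168/169, -70/169, -34/13), (255/169, -443/169, -12/13)

T1 reflect across y = 0: (-2, 0, -2) → (-2, 0, -2); (5, -3, 0) → (5, 3, 0)
T2 shear: x ← x − 2·y: (-2, 0, -2) → (-2, 0, -2); (5, 3, 0) → (-1, 3, 0)
T3 rotate right-handed about the y-axis with cos θ = 5/13, sin θ = -12/13: (-2, 0, -2) → (14/13, 0, -34/13); (-1, 3, 0) → (-5/13, 3, -12/13)
T4 rotate right-handed about the z-axis with cos θ = -12/13, sin θ = -5/13: (14/13, 0, -34/13) → (-168/169, -70/169, -34/13); (-5/13, 3, -12/13) → (255/169, -443/169, -12/13)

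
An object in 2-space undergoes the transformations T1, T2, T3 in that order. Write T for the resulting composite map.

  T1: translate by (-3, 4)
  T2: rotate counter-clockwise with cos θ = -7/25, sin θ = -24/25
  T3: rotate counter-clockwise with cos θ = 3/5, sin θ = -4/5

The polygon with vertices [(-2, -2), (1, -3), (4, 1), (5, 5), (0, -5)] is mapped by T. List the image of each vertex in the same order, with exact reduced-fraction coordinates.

image vertices: (673/125, -14/125), (278/125, -29/125), (103/125, -629/125), (162/125, -1141/125), (307/125, 249/125)

T1 translate by (-3, 4): (-2, -2) → (-5, 2); (1, -3) → (-2, 1); (4, 1) → (1, 5); (5, 5) → (2, 9); (0, -5) → (-3, -1)
T2 rotate counter-clockwise with cos θ = -7/25, sin θ = -24/25: (-5, 2) → (83/25, 106/25); (-2, 1) → (38/25, 41/25); (1, 5) → (113/25, -59/25); (2, 9) → (202/25, -111/25); (-3, -1) → (-3/25, 79/25)
T3 rotate counter-clockwise with cos θ = 3/5, sin θ = -4/5: (83/25, 106/25) → (673/125, -14/125); (38/25, 41/25) → (278/125, -29/125); (113/25, -59/25) → (103/125, -629/125); (202/25, -111/25) → (162/125, -1141/125); (-3/25, 79/25) → (307/125, 249/125)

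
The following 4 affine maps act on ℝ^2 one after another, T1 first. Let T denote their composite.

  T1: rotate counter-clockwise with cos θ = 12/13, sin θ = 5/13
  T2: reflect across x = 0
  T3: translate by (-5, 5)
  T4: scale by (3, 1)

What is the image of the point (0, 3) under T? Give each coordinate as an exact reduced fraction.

T1 rotate counter-clockwise with cos θ = 12/13, sin θ = 5/13: (0, 3) → (-15/13, 36/13)
T2 reflect across x = 0: (-15/13, 36/13) → (15/13, 36/13)
T3 translate by (-5, 5): (15/13, 36/13) → (-50/13, 101/13)
T4 scale by (3, 1): (-50/13, 101/13) → (-150/13, 101/13)

T(p) = (-150/13, 101/13)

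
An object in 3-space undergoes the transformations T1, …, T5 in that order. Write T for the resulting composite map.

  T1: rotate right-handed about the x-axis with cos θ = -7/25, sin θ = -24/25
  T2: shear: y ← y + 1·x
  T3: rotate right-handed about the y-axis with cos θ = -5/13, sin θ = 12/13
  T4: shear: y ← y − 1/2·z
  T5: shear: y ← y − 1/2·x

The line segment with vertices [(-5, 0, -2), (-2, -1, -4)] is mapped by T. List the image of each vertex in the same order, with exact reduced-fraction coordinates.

image vertices: (61/25, -517/50, 22/5), (874/325, -2414/325, 68/65)

T1 rotate right-handed about the x-axis with cos θ = -7/25, sin θ = -24/25: (-5, 0, -2) → (-5, -48/25, 14/25); (-2, -1, -4) → (-2, -89/25, 52/25)
T2 shear: y ← y + 1·x: (-5, -48/25, 14/25) → (-5, -173/25, 14/25); (-2, -89/25, 52/25) → (-2, -139/25, 52/25)
T3 rotate right-handed about the y-axis with cos θ = -5/13, sin θ = 12/13: (-5, -173/25, 14/25) → (61/25, -173/25, 22/5); (-2, -139/25, 52/25) → (874/325, -139/25, 68/65)
T4 shear: y ← y − 1/2·z: (61/25, -173/25, 22/5) → (61/25, -228/25, 22/5); (874/325, -139/25, 68/65) → (874/325, -1977/325, 68/65)
T5 shear: y ← y − 1/2·x: (61/25, -228/25, 22/5) → (61/25, -517/50, 22/5); (874/325, -1977/325, 68/65) → (874/325, -2414/325, 68/65)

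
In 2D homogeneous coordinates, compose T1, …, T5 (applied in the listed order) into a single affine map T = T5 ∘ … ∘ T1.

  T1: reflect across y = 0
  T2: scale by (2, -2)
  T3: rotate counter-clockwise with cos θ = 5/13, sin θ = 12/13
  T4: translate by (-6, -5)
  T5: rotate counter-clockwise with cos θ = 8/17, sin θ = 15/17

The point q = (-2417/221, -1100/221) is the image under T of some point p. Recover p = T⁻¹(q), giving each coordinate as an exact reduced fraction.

T1 = [1 0 0; 0 -1 0; 0 0 1]
T2·T1 = [2 0 0; 0 2 0; 0 0 1]
T3·…·T1 = [10/13 -24/13 0; 24/13 10/13 0; 0 0 1]
T4·…·T1 = [10/13 -24/13 -6; 24/13 10/13 -5; 0 0 1]
T5·…·T1 = [-280/221 -342/221 27/17; 342/221 -280/221 -130/17; 0 0 1]
det M = 4; M⁻¹ = [-70/221 171/442 45/13; -171/442 -70/221 -47/26; 0 0 1]
M⁻¹ · (-2417/221, -1100/221)ᵀ = (5, 4)ᵀ

p = (5, 4)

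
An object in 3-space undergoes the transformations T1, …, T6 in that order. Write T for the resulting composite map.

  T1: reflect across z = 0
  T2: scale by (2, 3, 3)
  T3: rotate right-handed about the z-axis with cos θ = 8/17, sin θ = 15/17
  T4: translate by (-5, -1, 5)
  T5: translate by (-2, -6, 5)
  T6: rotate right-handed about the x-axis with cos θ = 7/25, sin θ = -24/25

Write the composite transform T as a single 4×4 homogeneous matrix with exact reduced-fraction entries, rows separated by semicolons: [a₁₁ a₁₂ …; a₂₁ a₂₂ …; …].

T = [16/17 -45/17 0 -7; 42/85 168/425 -72/25 191/25; -144/85 -576/425 -21/25 238/25; 0 0 0 1]

T1 = [1 0 0 0; 0 1 0 0; 0 0 -1 0; 0 0 0 1]
T2·T1 = [2 0 0 0; 0 3 0 0; 0 0 -3 0; 0 0 0 1]
T3·…·T1 = [16/17 -45/17 0 0; 30/17 24/17 0 0; 0 0 -3 0; 0 0 0 1]
T4·…·T1 = [16/17 -45/17 0 -5; 30/17 24/17 0 -1; 0 0 -3 5; 0 0 0 1]
T5·…·T1 = [16/17 -45/17 0 -7; 30/17 24/17 0 -7; 0 0 -3 10; 0 0 0 1]
T6·…·T1 = [16/17 -45/17 0 -7; 42/85 168/425 -72/25 191/25; -144/85 -576/425 -21/25 238/25; 0 0 0 1]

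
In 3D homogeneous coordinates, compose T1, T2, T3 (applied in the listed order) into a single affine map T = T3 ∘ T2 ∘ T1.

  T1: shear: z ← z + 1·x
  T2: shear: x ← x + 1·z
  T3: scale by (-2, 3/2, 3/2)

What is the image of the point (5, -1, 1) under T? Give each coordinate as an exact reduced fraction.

T(p) = (-22, -3/2, 9)

T1 shear: z ← z + 1·x: (5, -1, 1) → (5, -1, 6)
T2 shear: x ← x + 1·z: (5, -1, 6) → (11, -1, 6)
T3 scale by (-2, 3/2, 3/2): (11, -1, 6) → (-22, -3/2, 9)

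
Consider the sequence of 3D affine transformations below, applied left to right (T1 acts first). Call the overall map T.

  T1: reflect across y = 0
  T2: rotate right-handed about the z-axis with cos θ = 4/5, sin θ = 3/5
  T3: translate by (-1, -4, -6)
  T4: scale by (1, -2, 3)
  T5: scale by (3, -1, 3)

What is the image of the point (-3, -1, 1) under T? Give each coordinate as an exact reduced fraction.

T(p) = (-12, -10, -45)

T1 reflect across y = 0: (-3, -1, 1) → (-3, 1, 1)
T2 rotate right-handed about the z-axis with cos θ = 4/5, sin θ = 3/5: (-3, 1, 1) → (-3, -1, 1)
T3 translate by (-1, -4, -6): (-3, -1, 1) → (-4, -5, -5)
T4 scale by (1, -2, 3): (-4, -5, -5) → (-4, 10, -15)
T5 scale by (3, -1, 3): (-4, 10, -15) → (-12, -10, -45)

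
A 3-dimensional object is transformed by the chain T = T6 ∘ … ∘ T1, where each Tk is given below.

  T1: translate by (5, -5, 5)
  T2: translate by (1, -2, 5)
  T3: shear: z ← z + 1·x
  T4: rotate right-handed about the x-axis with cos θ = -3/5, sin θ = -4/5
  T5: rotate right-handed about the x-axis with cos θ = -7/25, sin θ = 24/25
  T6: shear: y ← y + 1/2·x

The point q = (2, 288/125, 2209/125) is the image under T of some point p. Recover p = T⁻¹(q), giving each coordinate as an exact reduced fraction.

T1 = [1 0 0 5; 0 1 0 -5; 0 0 1 5; 0 0 0 1]
T2·T1 = [1 0 0 6; 0 1 0 -7; 0 0 1 10; 0 0 0 1]
T3·…·T1 = [1 0 0 6; 0 1 0 -7; 1 0 1 16; 0 0 0 1]
T4·…·T1 = [1 0 0 6; 4/5 -3/5 4/5 17; -3/5 -4/5 -3/5 -4; 0 0 0 1]
T5·…·T1 = [1 0 0 6; 44/125 117/125 44/125 -23/25; 117/125 -44/125 117/125 436/25; 0 0 0 1]
T6·…·T1 = [1 0 0 6; 213/250 117/125 44/125 52/25; 117/125 -44/125 117/125 436/25; 0 0 0 1]
det M = 1; M⁻¹ = [1 0 0 -6; -117/250 117/125 -44/125 7; -147/125 44/125 117/125 -10; 0 0 0 1]
M⁻¹ · (2, 288/125, 2209/125)ᵀ = (-4, 2, 5)ᵀ

p = (-4, 2, 5)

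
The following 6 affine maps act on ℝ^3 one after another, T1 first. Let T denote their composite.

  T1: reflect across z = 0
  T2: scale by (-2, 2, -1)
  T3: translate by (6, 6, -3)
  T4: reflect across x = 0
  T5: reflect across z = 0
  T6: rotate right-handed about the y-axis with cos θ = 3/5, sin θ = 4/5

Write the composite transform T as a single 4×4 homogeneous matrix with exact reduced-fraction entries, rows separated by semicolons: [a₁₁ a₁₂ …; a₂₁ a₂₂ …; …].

T = [6/5 0 -4/5 -6/5; 0 2 0 6; -8/5 0 -3/5 33/5; 0 0 0 1]

T1 = [1 0 0 0; 0 1 0 0; 0 0 -1 0; 0 0 0 1]
T2·T1 = [-2 0 0 0; 0 2 0 0; 0 0 1 0; 0 0 0 1]
T3·…·T1 = [-2 0 0 6; 0 2 0 6; 0 0 1 -3; 0 0 0 1]
T4·…·T1 = [2 0 0 -6; 0 2 0 6; 0 0 1 -3; 0 0 0 1]
T5·…·T1 = [2 0 0 -6; 0 2 0 6; 0 0 -1 3; 0 0 0 1]
T6·…·T1 = [6/5 0 -4/5 -6/5; 0 2 0 6; -8/5 0 -3/5 33/5; 0 0 0 1]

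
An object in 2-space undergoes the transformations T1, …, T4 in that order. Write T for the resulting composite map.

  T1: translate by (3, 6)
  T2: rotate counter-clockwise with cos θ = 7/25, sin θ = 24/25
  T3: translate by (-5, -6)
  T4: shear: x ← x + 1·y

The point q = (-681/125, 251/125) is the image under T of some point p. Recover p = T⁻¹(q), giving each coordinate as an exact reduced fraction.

p = (4, -7/5)

T1 = [1 0 3; 0 1 6; 0 0 1]
T2·T1 = [7/25 -24/25 -123/25; 24/25 7/25 114/25; 0 0 1]
T3·…·T1 = [7/25 -24/25 -248/25; 24/25 7/25 -36/25; 0 0 1]
T4·…·T1 = [31/25 -17/25 -284/25; 24/25 7/25 -36/25; 0 0 1]
det M = 1; M⁻¹ = [7/25 17/25 104/25; -24/25 31/25 -228/25; 0 0 1]
M⁻¹ · (-681/125, 251/125)ᵀ = (4, -7/5)ᵀ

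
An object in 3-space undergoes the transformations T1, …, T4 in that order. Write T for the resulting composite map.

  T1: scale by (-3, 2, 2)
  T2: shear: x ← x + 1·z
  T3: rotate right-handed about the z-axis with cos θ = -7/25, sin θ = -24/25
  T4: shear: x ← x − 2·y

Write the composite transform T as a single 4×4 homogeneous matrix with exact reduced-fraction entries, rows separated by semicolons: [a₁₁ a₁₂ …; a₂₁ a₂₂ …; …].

T1 = [-3 0 0 0; 0 2 0 0; 0 0 2 0; 0 0 0 1]
T2·T1 = [-3 0 2 0; 0 2 0 0; 0 0 2 0; 0 0 0 1]
T3·…·T1 = [21/25 48/25 -14/25 0; 72/25 -14/25 -48/25 0; 0 0 2 0; 0 0 0 1]
T4·…·T1 = [-123/25 76/25 82/25 0; 72/25 -14/25 -48/25 0; 0 0 2 0; 0 0 0 1]

T = [-123/25 76/25 82/25 0; 72/25 -14/25 -48/25 0; 0 0 2 0; 0 0 0 1]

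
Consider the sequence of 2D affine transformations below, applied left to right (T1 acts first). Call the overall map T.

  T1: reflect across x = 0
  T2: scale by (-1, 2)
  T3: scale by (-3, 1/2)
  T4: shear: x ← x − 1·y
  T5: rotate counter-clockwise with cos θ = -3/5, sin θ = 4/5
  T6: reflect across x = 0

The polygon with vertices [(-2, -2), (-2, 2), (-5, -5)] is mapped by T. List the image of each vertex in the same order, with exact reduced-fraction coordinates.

T1 reflect across x = 0: (-2, -2) → (2, -2); (-2, 2) → (2, 2); (-5, -5) → (5, -5)
T2 scale by (-1, 2): (2, -2) → (-2, -4); (2, 2) → (-2, 4); (5, -5) → (-5, -10)
T3 scale by (-3, 1/2): (-2, -4) → (6, -2); (-2, 4) → (6, 2); (-5, -10) → (15, -5)
T4 shear: x ← x − 1·y: (6, -2) → (8, -2); (6, 2) → (4, 2); (15, -5) → (20, -5)
T5 rotate counter-clockwise with cos θ = -3/5, sin θ = 4/5: (8, -2) → (-16/5, 38/5); (4, 2) → (-4, 2); (20, -5) → (-8, 19)
T6 reflect across x = 0: (-16/5, 38/5) → (16/5, 38/5); (-4, 2) → (4, 2); (-8, 19) → (8, 19)

image vertices: (16/5, 38/5), (4, 2), (8, 19)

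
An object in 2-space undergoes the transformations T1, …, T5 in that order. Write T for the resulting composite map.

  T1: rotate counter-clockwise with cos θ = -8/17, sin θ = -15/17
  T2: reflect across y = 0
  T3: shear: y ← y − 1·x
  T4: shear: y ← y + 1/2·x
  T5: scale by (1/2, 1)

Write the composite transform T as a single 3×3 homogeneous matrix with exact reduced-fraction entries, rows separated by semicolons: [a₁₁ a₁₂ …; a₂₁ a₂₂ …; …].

T1 = [-8/17 15/17 0; -15/17 -8/17 0; 0 0 1]
T2·T1 = [-8/17 15/17 0; 15/17 8/17 0; 0 0 1]
T3·…·T1 = [-8/17 15/17 0; 23/17 -7/17 0; 0 0 1]
T4·…·T1 = [-8/17 15/17 0; 19/17 1/34 0; 0 0 1]
T5·…·T1 = [-4/17 15/34 0; 19/17 1/34 0; 0 0 1]

T = [-4/17 15/34 0; 19/17 1/34 0; 0 0 1]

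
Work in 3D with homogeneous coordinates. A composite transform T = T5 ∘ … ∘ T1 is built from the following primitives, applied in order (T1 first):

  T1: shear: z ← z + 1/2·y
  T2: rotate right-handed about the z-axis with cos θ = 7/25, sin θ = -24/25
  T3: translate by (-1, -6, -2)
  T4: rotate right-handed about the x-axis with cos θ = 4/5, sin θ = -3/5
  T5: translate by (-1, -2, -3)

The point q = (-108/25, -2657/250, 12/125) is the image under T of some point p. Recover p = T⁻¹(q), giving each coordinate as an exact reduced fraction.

p = (2, -3, 4/5)

T1 = [1 0 0 0; 0 1 0 0; 0 1/2 1 0; 0 0 0 1]
T2·T1 = [7/25 24/25 0 0; -24/25 7/25 0 0; 0 1/2 1 0; 0 0 0 1]
T3·…·T1 = [7/25 24/25 0 -1; -24/25 7/25 0 -6; 0 1/2 1 -2; 0 0 0 1]
T4·…·T1 = [7/25 24/25 0 -1; -96/125 131/250 3/5 -6; 72/125 29/125 4/5 2; 0 0 0 1]
T5·…·T1 = [7/25 24/25 0 -2; -96/125 131/250 3/5 -8; 72/125 29/125 4/5 -1; 0 0 0 1]
det M = 1; M⁻¹ = [7/25 -96/125 72/125 -626/125; 24/25 28/125 -21/125 443/125; -12/25 61/125 221/250 957/250; 0 0 0 1]
M⁻¹ · (-108/25, -2657/250, 12/125)ᵀ = (2, -3, 4/5)ᵀ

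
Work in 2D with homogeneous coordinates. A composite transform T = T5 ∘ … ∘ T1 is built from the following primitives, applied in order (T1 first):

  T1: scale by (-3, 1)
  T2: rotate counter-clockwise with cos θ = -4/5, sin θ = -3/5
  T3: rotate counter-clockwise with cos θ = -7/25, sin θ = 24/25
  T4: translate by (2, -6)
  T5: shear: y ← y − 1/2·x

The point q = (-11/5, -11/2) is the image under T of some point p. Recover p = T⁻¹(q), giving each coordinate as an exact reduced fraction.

p = (1, -3)

T1 = [-3 0 0; 0 1 0; 0 0 1]
T2·T1 = [12/5 3/5 0; 9/5 -4/5 0; 0 0 1]
T3·…·T1 = [-12/5 3/5 0; 9/5 4/5 0; 0 0 1]
T4·…·T1 = [-12/5 3/5 2; 9/5 4/5 -6; 0 0 1]
T5·…·T1 = [-12/5 3/5 2; 3 1/2 -7; 0 0 1]
det M = -3; M⁻¹ = [-1/6 1/5 26/15; 1 4/5 18/5; 0 0 1]
M⁻¹ · (-11/5, -11/2)ᵀ = (1, -3)ᵀ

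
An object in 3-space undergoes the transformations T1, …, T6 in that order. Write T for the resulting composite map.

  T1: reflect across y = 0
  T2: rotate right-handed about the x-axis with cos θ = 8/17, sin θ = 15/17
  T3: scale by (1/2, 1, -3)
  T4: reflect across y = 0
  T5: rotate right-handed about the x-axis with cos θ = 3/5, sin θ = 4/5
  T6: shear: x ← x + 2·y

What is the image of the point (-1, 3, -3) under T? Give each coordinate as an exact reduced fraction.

T1 reflect across y = 0: (-1, 3, -3) → (-1, -3, -3)
T2 rotate right-handed about the x-axis with cos θ = 8/17, sin θ = 15/17: (-1, -3, -3) → (-1, 21/17, -69/17)
T3 scale by (1/2, 1, -3): (-1, 21/17, -69/17) → (-1/2, 21/17, 207/17)
T4 reflect across y = 0: (-1/2, 21/17, 207/17) → (-1/2, -21/17, 207/17)
T5 rotate right-handed about the x-axis with cos θ = 3/5, sin θ = 4/5: (-1/2, -21/17, 207/17) → (-1/2, -891/85, 537/85)
T6 shear: x ← x + 2·y: (-1/2, -891/85, 537/85) → (-3649/170, -891/85, 537/85)

T(p) = (-3649/170, -891/85, 537/85)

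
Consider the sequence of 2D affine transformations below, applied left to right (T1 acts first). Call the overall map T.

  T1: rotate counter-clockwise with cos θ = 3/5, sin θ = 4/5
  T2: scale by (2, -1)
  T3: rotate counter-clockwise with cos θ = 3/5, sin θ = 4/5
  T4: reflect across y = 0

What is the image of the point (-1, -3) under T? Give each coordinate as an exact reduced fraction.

T1 rotate counter-clockwise with cos θ = 3/5, sin θ = 4/5: (-1, -3) → (9/5, -13/5)
T2 scale by (2, -1): (9/5, -13/5) → (18/5, 13/5)
T3 rotate counter-clockwise with cos θ = 3/5, sin θ = 4/5: (18/5, 13/5) → (2/25, 111/25)
T4 reflect across y = 0: (2/25, 111/25) → (2/25, -111/25)

T(p) = (2/25, -111/25)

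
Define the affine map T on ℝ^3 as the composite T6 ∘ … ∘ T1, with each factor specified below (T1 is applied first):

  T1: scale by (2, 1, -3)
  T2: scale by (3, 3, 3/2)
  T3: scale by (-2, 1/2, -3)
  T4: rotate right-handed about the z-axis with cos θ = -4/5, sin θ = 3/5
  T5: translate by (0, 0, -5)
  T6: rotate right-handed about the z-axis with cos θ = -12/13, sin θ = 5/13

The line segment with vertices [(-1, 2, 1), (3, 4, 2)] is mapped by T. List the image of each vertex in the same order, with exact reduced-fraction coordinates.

T1 scale by (2, 1, -3): (-1, 2, 1) → (-2, 2, -3); (3, 4, 2) → (6, 4, -6)
T2 scale by (3, 3, 3/2): (-2, 2, -3) → (-6, 6, -9/2); (6, 4, -6) → (18, 12, -9)
T3 scale by (-2, 1/2, -3): (-6, 6, -9/2) → (12, 3, 27/2); (18, 12, -9) → (-36, 6, 27)
T4 rotate right-handed about the z-axis with cos θ = -4/5, sin θ = 3/5: (12, 3, 27/2) → (-57/5, 24/5, 27/2); (-36, 6, 27) → (126/5, -132/5, 27)
T5 translate by (0, 0, -5): (-57/5, 24/5, 27/2) → (-57/5, 24/5, 17/2); (126/5, -132/5, 27) → (126/5, -132/5, 22)
T6 rotate right-handed about the z-axis with cos θ = -12/13, sin θ = 5/13: (-57/5, 24/5, 17/2) → (564/65, -573/65, 17/2); (126/5, -132/5, 22) → (-852/65, 2214/65, 22)

image vertices: (564/65, -573/65, 17/2), (-852/65, 2214/65, 22)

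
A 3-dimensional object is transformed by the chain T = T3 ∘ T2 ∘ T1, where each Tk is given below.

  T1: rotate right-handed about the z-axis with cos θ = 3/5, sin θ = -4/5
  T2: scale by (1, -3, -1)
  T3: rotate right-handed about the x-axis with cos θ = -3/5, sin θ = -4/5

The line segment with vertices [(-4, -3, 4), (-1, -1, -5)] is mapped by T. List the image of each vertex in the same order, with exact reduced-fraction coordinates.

T1 rotate right-handed about the z-axis with cos θ = 3/5, sin θ = -4/5: (-4, -3, 4) → (-24/5, 7/5, 4); (-1, -1, -5) → (-7/5, 1/5, -5)
T2 scale by (1, -3, -1): (-24/5, 7/5, 4) → (-24/5, -21/5, -4); (-7/5, 1/5, -5) → (-7/5, -3/5, 5)
T3 rotate right-handed about the x-axis with cos θ = -3/5, sin θ = -4/5: (-24/5, -21/5, -4) → (-24/5, -17/25, 144/25); (-7/5, -3/5, 5) → (-7/5, 109/25, -63/25)

image vertices: (-24/5, -17/25, 144/25), (-7/5, 109/25, -63/25)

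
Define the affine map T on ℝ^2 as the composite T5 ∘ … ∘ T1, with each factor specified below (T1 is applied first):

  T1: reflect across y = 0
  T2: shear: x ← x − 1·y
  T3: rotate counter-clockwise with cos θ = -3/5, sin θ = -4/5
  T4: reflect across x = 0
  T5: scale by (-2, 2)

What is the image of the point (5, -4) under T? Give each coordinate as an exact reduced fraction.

T(p) = (26/5, -32/5)

T1 reflect across y = 0: (5, -4) → (5, 4)
T2 shear: x ← x − 1·y: (5, 4) → (1, 4)
T3 rotate counter-clockwise with cos θ = -3/5, sin θ = -4/5: (1, 4) → (13/5, -16/5)
T4 reflect across x = 0: (13/5, -16/5) → (-13/5, -16/5)
T5 scale by (-2, 2): (-13/5, -16/5) → (26/5, -32/5)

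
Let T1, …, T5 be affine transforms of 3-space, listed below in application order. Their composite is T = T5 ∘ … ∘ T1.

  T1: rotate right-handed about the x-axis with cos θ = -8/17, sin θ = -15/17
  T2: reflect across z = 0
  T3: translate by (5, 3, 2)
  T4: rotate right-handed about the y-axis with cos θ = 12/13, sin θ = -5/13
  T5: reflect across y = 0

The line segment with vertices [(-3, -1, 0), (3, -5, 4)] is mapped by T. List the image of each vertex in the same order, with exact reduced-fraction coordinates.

image vertices: (313/221, -59/17, 398/221), (129/17, -151/17, 44/17)

T1 rotate right-handed about the x-axis with cos θ = -8/17, sin θ = -15/17: (-3, -1, 0) → (-3, 8/17, 15/17); (3, -5, 4) → (3, 100/17, 43/17)
T2 reflect across z = 0: (-3, 8/17, 15/17) → (-3, 8/17, -15/17); (3, 100/17, 43/17) → (3, 100/17, -43/17)
T3 translate by (5, 3, 2): (-3, 8/17, -15/17) → (2, 59/17, 19/17); (3, 100/17, -43/17) → (8, 151/17, -9/17)
T4 rotate right-handed about the y-axis with cos θ = 12/13, sin θ = -5/13: (2, 59/17, 19/17) → (313/221, 59/17, 398/221); (8, 151/17, -9/17) → (129/17, 151/17, 44/17)
T5 reflect across y = 0: (313/221, 59/17, 398/221) → (313/221, -59/17, 398/221); (129/17, 151/17, 44/17) → (129/17, -151/17, 44/17)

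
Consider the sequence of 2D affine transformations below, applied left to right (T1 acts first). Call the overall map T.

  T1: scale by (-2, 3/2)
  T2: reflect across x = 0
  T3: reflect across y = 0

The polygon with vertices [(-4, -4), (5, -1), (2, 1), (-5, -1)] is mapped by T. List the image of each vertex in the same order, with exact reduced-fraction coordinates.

T1 scale by (-2, 3/2): (-4, -4) → (8, -6); (5, -1) → (-10, -3/2); (2, 1) → (-4, 3/2); (-5, -1) → (10, -3/2)
T2 reflect across x = 0: (8, -6) → (-8, -6); (-10, -3/2) → (10, -3/2); (-4, 3/2) → (4, 3/2); (10, -3/2) → (-10, -3/2)
T3 reflect across y = 0: (-8, -6) → (-8, 6); (10, -3/2) → (10, 3/2); (4, 3/2) → (4, -3/2); (-10, -3/2) → (-10, 3/2)

image vertices: (-8, 6), (10, 3/2), (4, -3/2), (-10, 3/2)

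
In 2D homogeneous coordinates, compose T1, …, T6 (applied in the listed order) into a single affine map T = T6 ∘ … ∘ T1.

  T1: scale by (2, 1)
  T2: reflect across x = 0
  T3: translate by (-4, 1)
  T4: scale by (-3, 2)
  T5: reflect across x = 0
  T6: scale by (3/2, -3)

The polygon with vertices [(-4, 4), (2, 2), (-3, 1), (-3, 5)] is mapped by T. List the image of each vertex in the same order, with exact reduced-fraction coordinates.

image vertices: (18, -30), (-36, -18), (9, -12), (9, -36)

T1 scale by (2, 1): (-4, 4) → (-8, 4); (2, 2) → (4, 2); (-3, 1) → (-6, 1); (-3, 5) → (-6, 5)
T2 reflect across x = 0: (-8, 4) → (8, 4); (4, 2) → (-4, 2); (-6, 1) → (6, 1); (-6, 5) → (6, 5)
T3 translate by (-4, 1): (8, 4) → (4, 5); (-4, 2) → (-8, 3); (6, 1) → (2, 2); (6, 5) → (2, 6)
T4 scale by (-3, 2): (4, 5) → (-12, 10); (-8, 3) → (24, 6); (2, 2) → (-6, 4); (2, 6) → (-6, 12)
T5 reflect across x = 0: (-12, 10) → (12, 10); (24, 6) → (-24, 6); (-6, 4) → (6, 4); (-6, 12) → (6, 12)
T6 scale by (3/2, -3): (12, 10) → (18, -30); (-24, 6) → (-36, -18); (6, 4) → (9, -12); (6, 12) → (9, -36)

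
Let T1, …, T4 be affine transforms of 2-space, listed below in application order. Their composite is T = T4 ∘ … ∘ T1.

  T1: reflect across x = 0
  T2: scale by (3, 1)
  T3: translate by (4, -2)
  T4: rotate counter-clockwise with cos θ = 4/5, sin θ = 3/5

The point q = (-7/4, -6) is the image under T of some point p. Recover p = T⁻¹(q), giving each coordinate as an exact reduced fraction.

p = (3, -7/4)

T1 = [-1 0 0; 0 1 0; 0 0 1]
T2·T1 = [-3 0 0; 0 1 0; 0 0 1]
T3·…·T1 = [-3 0 4; 0 1 -2; 0 0 1]
T4·…·T1 = [-12/5 -3/5 22/5; -9/5 4/5 4/5; 0 0 1]
det M = -3; M⁻¹ = [-4/15 -1/5 4/3; -3/5 4/5 2; 0 0 1]
M⁻¹ · (-7/4, -6)ᵀ = (3, -7/4)ᵀ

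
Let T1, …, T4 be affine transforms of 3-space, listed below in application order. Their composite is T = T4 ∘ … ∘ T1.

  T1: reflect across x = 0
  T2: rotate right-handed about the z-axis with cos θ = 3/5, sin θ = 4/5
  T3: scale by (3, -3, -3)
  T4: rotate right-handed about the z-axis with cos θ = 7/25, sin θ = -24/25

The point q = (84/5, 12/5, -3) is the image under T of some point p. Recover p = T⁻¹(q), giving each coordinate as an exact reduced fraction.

T1 = [-1 0 0 0; 0 1 0 0; 0 0 1 0; 0 0 0 1]
T2·T1 = [-3/5 -4/5 0 0; -4/5 3/5 0 0; 0 0 1 0; 0 0 0 1]
T3·…·T1 = [-9/5 -12/5 0 0; 12/5 -9/5 0 0; 0 0 -3 0; 0 0 0 1]
T4·…·T1 = [9/5 -12/5 0 0; 12/5 9/5 0 0; 0 0 -3 0; 0 0 0 1]
det M = -27; M⁻¹ = [1/5 4/15 0 0; -4/15 1/5 0 0; 0 0 -1/3 0; 0 0 0 1]
M⁻¹ · (84/5, 12/5, -3)ᵀ = (4, -4, 1)ᵀ

p = (4, -4, 1)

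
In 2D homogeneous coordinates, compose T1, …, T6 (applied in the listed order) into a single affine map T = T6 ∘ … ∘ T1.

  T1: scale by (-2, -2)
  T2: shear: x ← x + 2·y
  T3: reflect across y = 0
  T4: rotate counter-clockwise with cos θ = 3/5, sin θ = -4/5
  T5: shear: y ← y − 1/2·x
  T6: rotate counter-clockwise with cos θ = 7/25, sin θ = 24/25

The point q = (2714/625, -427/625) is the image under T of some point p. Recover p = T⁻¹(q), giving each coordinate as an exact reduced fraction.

p = (1/5, -1)

T1 = [-2 0 0; 0 -2 0; 0 0 1]
T2·T1 = [-2 -4 0; 0 -2 0; 0 0 1]
T3·…·T1 = [-2 -4 0; 0 2 0; 0 0 1]
T4·…·T1 = [-6/5 -4/5 0; 8/5 22/5 0; 0 0 1]
T5·…·T1 = [-6/5 -4/5 0; 11/5 24/5 0; 0 0 1]
T6·…·T1 = [-306/125 -604/125 0; -67/125 72/125 0; 0 0 1]
det M = -4; M⁻¹ = [-18/125 -151/125 0; -67/500 153/250 0; 0 0 1]
M⁻¹ · (2714/625, -427/625)ᵀ = (1/5, -1)ᵀ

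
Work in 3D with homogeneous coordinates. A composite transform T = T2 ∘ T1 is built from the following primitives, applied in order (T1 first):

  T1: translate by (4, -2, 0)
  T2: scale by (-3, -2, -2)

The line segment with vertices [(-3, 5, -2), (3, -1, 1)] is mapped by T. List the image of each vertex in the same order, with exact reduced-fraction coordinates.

image vertices: (-3, -6, 4), (-21, 6, -2)

T1 translate by (4, -2, 0): (-3, 5, -2) → (1, 3, -2); (3, -1, 1) → (7, -3, 1)
T2 scale by (-3, -2, -2): (1, 3, -2) → (-3, -6, 4); (7, -3, 1) → (-21, 6, -2)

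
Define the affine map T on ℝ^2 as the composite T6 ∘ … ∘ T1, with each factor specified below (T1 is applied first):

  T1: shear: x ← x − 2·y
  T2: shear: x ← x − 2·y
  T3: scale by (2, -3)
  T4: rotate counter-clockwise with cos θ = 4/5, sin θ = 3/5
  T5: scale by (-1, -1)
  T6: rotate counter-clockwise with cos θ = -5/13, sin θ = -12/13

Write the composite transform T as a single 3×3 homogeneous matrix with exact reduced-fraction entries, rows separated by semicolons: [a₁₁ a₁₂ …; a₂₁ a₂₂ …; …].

T = [-32/65 317/65 0; 126/65 -456/65 0; 0 0 1]

T1 = [1 -2 0; 0 1 0; 0 0 1]
T2·T1 = [1 -4 0; 0 1 0; 0 0 1]
T3·…·T1 = [2 -8 0; 0 -3 0; 0 0 1]
T4·…·T1 = [8/5 -23/5 0; 6/5 -36/5 0; 0 0 1]
T5·…·T1 = [-8/5 23/5 0; -6/5 36/5 0; 0 0 1]
T6·…·T1 = [-32/65 317/65 0; 126/65 -456/65 0; 0 0 1]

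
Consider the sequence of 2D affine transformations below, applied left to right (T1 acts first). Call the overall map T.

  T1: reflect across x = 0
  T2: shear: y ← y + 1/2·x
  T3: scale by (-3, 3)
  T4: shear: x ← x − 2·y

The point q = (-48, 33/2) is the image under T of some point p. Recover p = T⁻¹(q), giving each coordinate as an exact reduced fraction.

T1 = [-1 0 0; 0 1 0; 0 0 1]
T2·T1 = [-1 0 0; -1/2 1 0; 0 0 1]
T3·…·T1 = [3 0 0; -3/2 3 0; 0 0 1]
T4·…·T1 = [6 -6 0; -3/2 3 0; 0 0 1]
det M = 9; M⁻¹ = [1/3 2/3 0; 1/6 2/3 0; 0 0 1]
M⁻¹ · (-48, 33/2)ᵀ = (-5, 3)ᵀ

p = (-5, 3)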